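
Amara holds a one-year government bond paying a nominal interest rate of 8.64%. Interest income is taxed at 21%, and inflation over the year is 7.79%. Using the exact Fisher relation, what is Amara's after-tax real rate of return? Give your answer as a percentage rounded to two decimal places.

-0.89%

After-tax nominal return = 8.64% × (1 − 0.21) = 6.8256%.
1 + r = 1.068256 / 1.07790 = 0.991053
After-tax real rate = 0.991053 − 1 → -0.89%.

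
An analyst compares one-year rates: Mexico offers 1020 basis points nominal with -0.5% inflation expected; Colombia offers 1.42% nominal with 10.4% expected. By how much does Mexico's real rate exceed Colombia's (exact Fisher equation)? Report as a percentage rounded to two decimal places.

18.89%

Mexico: (1 + 0.1020)/(1 − 0.0050) − 1 = 10.7538%
Colombia: (1 + 0.0142)/(1 + 0.1040) − 1 = -8.1341%
Differential = 10.7538% − (-8.1341%) = 18.8878% → 18.89%.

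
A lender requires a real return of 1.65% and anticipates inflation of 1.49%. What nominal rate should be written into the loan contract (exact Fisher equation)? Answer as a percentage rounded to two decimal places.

3.16%

(1 + i) = (1 + r)(1 + π) = 1.01650 × 1.01490 = 1.03164585
i = 1.03164585 − 1, so the required nominal rate is 3.16%.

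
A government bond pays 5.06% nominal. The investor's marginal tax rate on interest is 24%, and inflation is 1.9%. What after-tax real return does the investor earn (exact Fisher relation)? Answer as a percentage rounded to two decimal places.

1.91%

After-tax nominal return = 5.06% × (1 − 0.24) = 3.8456%.
1 + r = 1.038456 / 1.01900 = 1.019093
After-tax real rate = 1.019093 − 1 → 1.91%.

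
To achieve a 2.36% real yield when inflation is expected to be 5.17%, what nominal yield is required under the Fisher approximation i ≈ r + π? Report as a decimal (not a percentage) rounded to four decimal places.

i ≈ r + π = 2.36% + 5.17% = 0.0753.

0.0753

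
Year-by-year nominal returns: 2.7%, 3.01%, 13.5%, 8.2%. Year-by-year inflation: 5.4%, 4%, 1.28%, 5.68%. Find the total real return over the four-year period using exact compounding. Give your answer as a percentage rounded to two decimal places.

10.73%

Compound the nominal returns: 1.0270 × 1.0301 × 1.1350 × 1.0820 = 1.299191.
Compound inflation: 1.0540 × 1.0400 × 1.0128 × 1.0568 = 1.173250.
Deflate: 1.299191 / 1.173250 = 1.107344.
Total real return = 1.107344 − 1 → 10.73%.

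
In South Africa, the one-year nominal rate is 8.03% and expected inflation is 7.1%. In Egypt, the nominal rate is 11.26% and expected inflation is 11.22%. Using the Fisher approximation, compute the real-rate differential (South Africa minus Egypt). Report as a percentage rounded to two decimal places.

South Africa: 8.03% − 7.1% = 0.930%
Egypt: 11.26% − 11.22% = 0.040%
Differential = 0.890% → 0.89%.

0.89%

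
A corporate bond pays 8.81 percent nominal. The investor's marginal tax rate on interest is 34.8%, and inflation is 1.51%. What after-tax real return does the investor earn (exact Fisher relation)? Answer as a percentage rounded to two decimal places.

4.17%

After-tax nominal return = 8.81% × (1 − 0.348) = 5.74412%.
1 + r = 1.0574412 / 1.01510 = 1.041711
After-tax real rate = 1.041711 − 1 → 4.17%.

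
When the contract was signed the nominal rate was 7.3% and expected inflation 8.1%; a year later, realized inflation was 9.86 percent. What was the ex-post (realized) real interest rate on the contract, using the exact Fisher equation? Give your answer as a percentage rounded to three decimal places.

-2.330%

Ex-post: (1 + 0.0730)/(1 + 0.0986) − 1 = -2.3302%
So the realized real rate is -2.330%.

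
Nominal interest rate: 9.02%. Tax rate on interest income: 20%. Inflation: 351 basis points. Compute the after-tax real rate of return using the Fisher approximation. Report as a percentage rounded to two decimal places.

3.71%

After-tax nominal return = 9.02% × (1 − 0.2) = 7.2160%.
r ≈ 7.2160% − 3.51% → 3.71%.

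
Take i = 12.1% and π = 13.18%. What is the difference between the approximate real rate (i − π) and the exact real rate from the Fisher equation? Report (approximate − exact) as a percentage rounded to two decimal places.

-0.13%

Approximate: r ≈ 12.100% − 13.180% = -1.0800%
Exact: (1 + 0.1210)/(1 + 0.1318) − 1 = -0.9542%
Error = -1.0800% − (-0.9542%) = -0.1258% → -0.13%.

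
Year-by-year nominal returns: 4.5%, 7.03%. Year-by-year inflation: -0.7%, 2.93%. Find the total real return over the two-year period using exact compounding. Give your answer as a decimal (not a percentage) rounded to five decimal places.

0.09429

Compound the nominal returns: 1.0450 × 1.0703 = 1.1184635.
Compound inflation: 0.9930 × 1.0293 = 1.0220949.
Deflate: 1.1184635 / 1.0220949 = 1.0942854.
Total real return = 1.0942854 − 1 → 0.09429.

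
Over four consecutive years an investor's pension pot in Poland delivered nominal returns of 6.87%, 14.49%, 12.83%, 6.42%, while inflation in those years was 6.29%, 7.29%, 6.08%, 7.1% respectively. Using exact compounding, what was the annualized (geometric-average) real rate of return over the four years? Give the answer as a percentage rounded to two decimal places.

Compound the nominal returns: 1.0687 × 1.1449 × 1.1283 × 1.0642 = 1.46916714.
Compound inflation: 1.0629 × 1.0729 × 1.0608 × 1.0710 = 1.29561102.
Deflate: 1.46916714 / 1.29561102 = 1.13395697.
Annualized real rate = 1.13395697^(1/4) − 1 = 3.1927% → 3.19%.

3.19%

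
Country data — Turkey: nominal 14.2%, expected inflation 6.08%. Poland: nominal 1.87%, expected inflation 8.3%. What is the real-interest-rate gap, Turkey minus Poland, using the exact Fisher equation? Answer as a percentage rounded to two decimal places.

13.59%

Turkey: (1 + 0.1420)/(1 + 0.0608) − 1 = 7.6546%
Poland: (1 + 0.0187)/(1 + 0.0830) − 1 = -5.9372%
Differential = 7.6546% − (-5.9372%) = 13.5918% → 13.59%.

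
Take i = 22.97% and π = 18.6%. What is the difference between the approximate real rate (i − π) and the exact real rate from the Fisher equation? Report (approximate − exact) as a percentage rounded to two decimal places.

0.69%

Approximate: r ≈ 22.970% − 18.600% = 4.3700%
Exact: (1 + 0.2297)/(1 + 0.1860) − 1 = 3.6847%
Error = 4.3700% − 3.6847% = 0.6853% → 0.69%.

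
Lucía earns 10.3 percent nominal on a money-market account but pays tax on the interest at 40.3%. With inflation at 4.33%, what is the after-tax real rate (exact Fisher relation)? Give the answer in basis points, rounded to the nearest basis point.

174 basis points

After-tax nominal return = 10.3% × (1 − 0.403) = 6.1491%.
1 + r = 1.061491 / 1.04330 = 1.017436
After-tax real rate = 1.017436 − 1 → 174 basis points.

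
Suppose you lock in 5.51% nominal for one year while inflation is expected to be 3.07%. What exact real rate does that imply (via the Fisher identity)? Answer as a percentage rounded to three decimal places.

2.367%

By the Fisher identity, 1 + r = (1 + i)/(1 + π).
1 + r = 1.05510 / 1.03070 = 1.023673
r = 1.023673 − 1 = 2.3673%, i.e. 2.367%.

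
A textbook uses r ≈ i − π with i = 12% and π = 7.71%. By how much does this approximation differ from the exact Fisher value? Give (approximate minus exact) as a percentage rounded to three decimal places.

Approximate: r ≈ 12.000% − 7.710% = 4.2900%
Exact: (1 + 0.1200)/(1 + 0.0771) − 1 = 3.9829%
Error = 4.2900% − 3.9829% = 0.3071% → 0.307%.

0.307%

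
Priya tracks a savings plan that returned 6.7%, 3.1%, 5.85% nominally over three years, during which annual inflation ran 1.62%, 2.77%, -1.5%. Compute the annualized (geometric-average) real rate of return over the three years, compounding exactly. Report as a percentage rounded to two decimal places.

4.22%

Nominal growth factor = 1.0670 × 1.0310 × 1.0585 = 1.16443150
Price-level growth factor = 1.0162 × 1.0277 × 0.9850 = 1.02868351
Real growth factor = 1.16443150 / 1.02868351 = 1.13196284
Annualized real rate = 1.13196284^(1/3) − 1 = 4.2183% → 4.22%.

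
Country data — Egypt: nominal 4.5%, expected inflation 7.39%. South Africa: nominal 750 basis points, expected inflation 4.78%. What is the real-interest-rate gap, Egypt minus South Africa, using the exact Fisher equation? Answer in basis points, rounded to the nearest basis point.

-529 basis points

Egypt: (1 + 0.0450)/(1 + 0.0739) − 1 = -2.6911%
South Africa: (1 + 0.0750)/(1 + 0.0478) − 1 = 2.5959%
Differential = -2.6911% − 2.5959% = -5.2870% → -529 basis points.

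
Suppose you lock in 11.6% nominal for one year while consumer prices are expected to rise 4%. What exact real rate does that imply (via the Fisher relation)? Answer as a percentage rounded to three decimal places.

7.308%

By the Fisher relation, 1 + r = (1 + i)/(1 + π).
1 + r = 1.11600 / 1.04000 = 1.073077
r = 1.073077 − 1 = 7.3077%, i.e. 7.308%.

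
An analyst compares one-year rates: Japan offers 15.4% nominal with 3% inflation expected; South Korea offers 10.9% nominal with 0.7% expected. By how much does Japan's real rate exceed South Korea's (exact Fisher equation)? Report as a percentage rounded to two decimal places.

1.91%

Japan: (1 + 0.1540)/(1 + 0.0300) − 1 = 12.0388%
South Korea: (1 + 0.1090)/(1 + 0.0070) − 1 = 10.1291%
Differential = 12.0388% − 10.1291% = 1.9097% → 1.91%.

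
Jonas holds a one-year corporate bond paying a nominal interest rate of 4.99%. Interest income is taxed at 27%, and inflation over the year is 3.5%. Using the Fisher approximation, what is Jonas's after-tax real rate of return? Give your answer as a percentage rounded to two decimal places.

After-tax nominal return = 4.99% × (1 − 0.27) = 3.6427%.
r ≈ 3.6427% − 3.5% → 0.14%.

0.14%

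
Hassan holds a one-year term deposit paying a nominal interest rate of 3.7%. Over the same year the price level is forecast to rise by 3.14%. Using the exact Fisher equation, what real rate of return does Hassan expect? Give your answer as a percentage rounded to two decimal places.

0.54%

By the Fisher equation, 1 + r = (1 + i)/(1 + π).
1 + r = 1.03700 / 1.03140 = 1.005430
r = 1.005430 − 1 = 0.5430%, i.e. 0.54%.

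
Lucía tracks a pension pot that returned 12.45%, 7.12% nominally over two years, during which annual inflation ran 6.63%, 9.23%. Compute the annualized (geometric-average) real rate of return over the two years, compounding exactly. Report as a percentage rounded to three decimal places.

1.696%

Nominal growth factor = 1.1245 × 1.0712 = 1.20456440
Price-level growth factor = 1.0663 × 1.0923 = 1.16471949
Real growth factor = 1.20456440 / 1.16471949 = 1.03420988
Annualized real rate = 1.03420988^(1/2) − 1 = 1.6961% → 1.696%.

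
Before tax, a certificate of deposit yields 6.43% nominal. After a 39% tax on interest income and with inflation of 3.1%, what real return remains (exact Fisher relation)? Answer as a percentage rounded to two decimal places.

0.80%

After-tax nominal return = 6.43% × (1 − 0.39) = 3.9223%.
1 + r = 1.039223 / 1.03100 = 1.007976
After-tax real rate = 1.007976 − 1 → 0.80%.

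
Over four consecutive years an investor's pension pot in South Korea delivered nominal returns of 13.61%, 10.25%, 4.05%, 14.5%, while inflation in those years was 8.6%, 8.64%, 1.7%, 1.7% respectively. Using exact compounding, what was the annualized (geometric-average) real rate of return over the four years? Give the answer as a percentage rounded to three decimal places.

5.159%

Compound the nominal returns: 1.1361 × 1.1025 × 1.0405 × 1.1450 = 1.49225392.
Compound inflation: 1.0860 × 1.0864 × 1.0170 × 1.0170 = 1.22028560.
Deflate: 1.49225392 / 1.22028560 = 1.22287268.
Annualized real rate = 1.22287268^(1/4) − 1 = 5.1587% → 5.159%.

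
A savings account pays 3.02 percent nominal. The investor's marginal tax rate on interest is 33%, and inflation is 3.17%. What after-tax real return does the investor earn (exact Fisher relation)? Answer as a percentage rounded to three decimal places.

-1.111%

After-tax nominal return = 3.02% × (1 − 0.33) = 2.0234%.
1 + r = 1.020234 / 1.03170 = 0.988886
After-tax real rate = 0.988886 − 1 → -1.111%.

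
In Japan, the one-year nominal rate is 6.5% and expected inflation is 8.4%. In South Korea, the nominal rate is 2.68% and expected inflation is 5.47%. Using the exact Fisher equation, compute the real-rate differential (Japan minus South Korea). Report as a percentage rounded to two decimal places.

0.89%

Japan: (1 + 0.0650)/(1 + 0.0840) − 1 = -1.7528%
South Korea: (1 + 0.0268)/(1 + 0.0547) − 1 = -2.6453%
Differential = -1.7528% − (-2.6453%) = 0.8925% → 0.89%.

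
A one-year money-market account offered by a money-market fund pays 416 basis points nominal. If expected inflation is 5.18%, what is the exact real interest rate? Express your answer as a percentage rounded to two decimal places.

-0.97%

1 + r = 1.04160 / 1.05180 = 0.990302
r = 0.990302 − 1 = -0.9698%, i.e. -0.97%.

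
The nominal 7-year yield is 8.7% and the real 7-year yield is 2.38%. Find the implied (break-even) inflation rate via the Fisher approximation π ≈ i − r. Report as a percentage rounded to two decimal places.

6.32%

π ≈ i − r = 8.7% − 2.38% → 6.32%.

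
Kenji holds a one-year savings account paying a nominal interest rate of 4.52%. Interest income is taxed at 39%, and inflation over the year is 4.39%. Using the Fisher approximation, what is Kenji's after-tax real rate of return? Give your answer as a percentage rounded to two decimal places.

After-tax nominal return = 4.52% × (1 − 0.39) = 2.7572%.
r ≈ 2.7572% − 4.39% → -1.63%.

-1.63%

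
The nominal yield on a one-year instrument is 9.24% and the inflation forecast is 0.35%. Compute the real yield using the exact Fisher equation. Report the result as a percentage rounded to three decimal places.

1 + r = 1.09240 / 1.00350 = 1.088590
r = 1.088590 − 1 = 8.8590%, i.e. 8.859%.

8.859%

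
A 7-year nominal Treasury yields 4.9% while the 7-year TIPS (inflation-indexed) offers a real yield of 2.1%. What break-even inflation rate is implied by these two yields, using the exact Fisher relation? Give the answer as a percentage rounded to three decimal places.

2.742%

(1 + π) = (1 + i)/(1 + r) = 1.04900 / 1.02100 = 1.027424
Break-even inflation = 1.027424 − 1 → 2.742%.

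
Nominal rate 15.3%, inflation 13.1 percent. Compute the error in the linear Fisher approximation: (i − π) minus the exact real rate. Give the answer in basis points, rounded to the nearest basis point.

25 basis points

Approximate: r ≈ 15.300% − 13.100% = 2.2000%
Exact: (1 + 0.1530)/(1 + 0.1310) − 1 = 1.9452%
Error = 2.2000% − 1.9452% = 0.2548% → 25 basis points.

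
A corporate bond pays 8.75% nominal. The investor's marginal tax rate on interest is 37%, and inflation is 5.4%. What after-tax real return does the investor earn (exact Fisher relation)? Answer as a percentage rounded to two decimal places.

0.11%

After-tax nominal return = 8.75% × (1 − 0.37) = 5.5125%.
1 + r = 1.055125 / 1.05400 = 1.001067
After-tax real rate = 1.001067 − 1 → 0.11%.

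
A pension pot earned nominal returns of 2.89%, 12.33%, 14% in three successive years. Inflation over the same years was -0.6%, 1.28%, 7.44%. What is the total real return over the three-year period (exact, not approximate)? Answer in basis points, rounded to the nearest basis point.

Compound the nominal returns: 1.0289 × 1.1233 × 1.1400 = 1.317570.
Compound inflation: 0.9940 × 1.0128 × 1.0744 = 1.081623.
Deflate: 1.317570 / 1.081623 = 1.218141.
Total real return = 1.218141 − 1 → 2181 basis points.

2181 basis points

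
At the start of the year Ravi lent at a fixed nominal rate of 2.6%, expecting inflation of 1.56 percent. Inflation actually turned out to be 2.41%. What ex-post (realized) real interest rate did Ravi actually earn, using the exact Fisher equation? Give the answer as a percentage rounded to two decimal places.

Ex-post: (1 + 0.0260)/(1 + 0.0241) − 1 = 0.1855%
So the realized real rate is 0.19%.

0.19%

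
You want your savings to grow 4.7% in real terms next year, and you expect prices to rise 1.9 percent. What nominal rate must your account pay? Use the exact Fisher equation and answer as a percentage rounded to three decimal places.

6.689%

(1 + i) = (1 + r)(1 + π) = 1.04700 × 1.01900 = 1.066893
i = 1.066893 − 1, so the required nominal rate is 6.689%.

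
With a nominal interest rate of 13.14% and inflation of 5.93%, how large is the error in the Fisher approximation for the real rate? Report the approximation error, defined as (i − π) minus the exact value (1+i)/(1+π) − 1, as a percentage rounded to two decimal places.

Approximate: r ≈ 13.140% − 5.930% = 7.2100%
Exact: (1 + 0.1314)/(1 + 0.0593) − 1 = 6.8064%
Error = 7.2100% − 6.8064% = 0.4036% → 0.40%.

0.40%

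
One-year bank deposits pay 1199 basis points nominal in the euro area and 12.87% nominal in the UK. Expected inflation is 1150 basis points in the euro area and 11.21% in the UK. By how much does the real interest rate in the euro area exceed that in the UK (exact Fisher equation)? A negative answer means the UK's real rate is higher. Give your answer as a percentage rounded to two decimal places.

-1.05%

The euro area: (1 + 0.1199)/(1 + 0.1150) − 1 = 0.4395%
The UK: (1 + 0.1287)/(1 + 0.1121) − 1 = 1.4927%
Differential = 0.4395% − 1.4927% = -1.0532% → -1.05%.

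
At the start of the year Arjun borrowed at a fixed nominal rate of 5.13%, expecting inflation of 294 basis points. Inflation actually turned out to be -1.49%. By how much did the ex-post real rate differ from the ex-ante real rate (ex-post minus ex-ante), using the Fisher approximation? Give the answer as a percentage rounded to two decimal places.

4.43%

Ex-ante: 5.13% − 2.94% = 2.190%
Ex-post: 5.13% − (-1.49%) = 6.620%
Difference (ex-post − ex-ante) = 4.4300% → 4.43%.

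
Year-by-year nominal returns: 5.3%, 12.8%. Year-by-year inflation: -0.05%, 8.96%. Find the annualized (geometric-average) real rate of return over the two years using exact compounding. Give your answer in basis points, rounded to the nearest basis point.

Nominal growth factor = 1.0530 × 1.1280 = 1.18778400
Price-level growth factor = 0.9995 × 1.0896 = 1.08905520
Real growth factor = 1.18778400 / 1.08905520 = 1.09065546
Annualized real rate = 1.09065546^(1/2) − 1 = 4.4345% → 443 basis points.

443 basis points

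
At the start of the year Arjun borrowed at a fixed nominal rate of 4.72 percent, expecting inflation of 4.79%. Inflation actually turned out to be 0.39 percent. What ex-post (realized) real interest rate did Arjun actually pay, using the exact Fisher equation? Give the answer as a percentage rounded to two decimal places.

4.31%

Ex-post: (1 + 0.0472)/(1 + 0.0039) − 1 = 4.3132%
So the realized real rate is 4.31%.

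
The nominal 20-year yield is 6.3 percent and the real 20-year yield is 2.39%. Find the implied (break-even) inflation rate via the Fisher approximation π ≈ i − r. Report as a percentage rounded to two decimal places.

3.91%

π ≈ i − r = 6.3% − 2.39% → 3.91%.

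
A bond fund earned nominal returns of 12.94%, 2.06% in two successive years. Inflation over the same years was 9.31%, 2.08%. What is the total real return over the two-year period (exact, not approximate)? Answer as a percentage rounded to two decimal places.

Nominal growth factor = 1.1294 × 1.0206 = 1.152666
Price-level growth factor = 1.0931 × 1.0208 = 1.115836
Real growth factor = 1.152666 / 1.115836 = 1.033006
Total real return = 1.033006 − 1 → 3.30%.

3.30%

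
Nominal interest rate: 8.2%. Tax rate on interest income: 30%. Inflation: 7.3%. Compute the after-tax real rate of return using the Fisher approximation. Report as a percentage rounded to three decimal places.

After-tax nominal return = 8.2% × (1 − 0.3) = 5.7400%.
r ≈ 5.7400% − 7.3% → -1.560%.

-1.560%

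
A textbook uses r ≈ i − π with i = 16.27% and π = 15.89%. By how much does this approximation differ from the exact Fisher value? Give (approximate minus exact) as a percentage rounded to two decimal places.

Approximate: r ≈ 16.270% − 15.890% = 0.3800%
Exact: (1 + 0.1627)/(1 + 0.1589) − 1 = 0.3279%
Error = 0.3800% − 0.3279% = 0.0521% → 0.05%.

0.05%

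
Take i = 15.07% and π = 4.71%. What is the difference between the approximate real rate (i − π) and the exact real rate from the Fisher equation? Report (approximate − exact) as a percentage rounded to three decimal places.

Approximate: r ≈ 15.070% − 4.710% = 10.3600%
Exact: (1 + 0.1507)/(1 + 0.0471) − 1 = 9.8940%
Error = 10.3600% − 9.8940% = 0.4660% → 0.466%.

0.466%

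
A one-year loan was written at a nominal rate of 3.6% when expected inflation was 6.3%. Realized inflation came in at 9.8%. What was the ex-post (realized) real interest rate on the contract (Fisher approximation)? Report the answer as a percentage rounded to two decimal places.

-6.20%

Ex-post: 3.6% − 9.8% = -6.200%
So the realized real rate is -6.20%.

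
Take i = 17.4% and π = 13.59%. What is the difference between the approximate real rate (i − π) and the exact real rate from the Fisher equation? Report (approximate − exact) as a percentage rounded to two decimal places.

Approximate: r ≈ 17.400% − 13.590% = 3.8100%
Exact: (1 + 0.1740)/(1 + 0.1359) − 1 = 3.3542%
Error = 3.8100% − 3.3542% = 0.4558% → 0.46%.

0.46%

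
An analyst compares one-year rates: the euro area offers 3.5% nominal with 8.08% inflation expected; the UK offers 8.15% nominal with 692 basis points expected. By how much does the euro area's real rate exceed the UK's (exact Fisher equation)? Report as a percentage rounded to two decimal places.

-5.39%

The euro area: (1 + 0.0350)/(1 + 0.0808) − 1 = -4.2376%
The UK: (1 + 0.0815)/(1 + 0.0692) − 1 = 1.1504%
Differential = -4.2376% − 1.1504% = -5.3880% → -5.39%.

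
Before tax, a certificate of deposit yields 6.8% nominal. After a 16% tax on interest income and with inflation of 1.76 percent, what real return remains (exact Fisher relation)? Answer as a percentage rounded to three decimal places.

After-tax nominal return = 6.8% × (1 − 0.16) = 5.7120%.
1 + r = 1.05712 / 1.01760 = 1.038836
After-tax real rate = 1.038836 − 1 → 3.884%.

3.884%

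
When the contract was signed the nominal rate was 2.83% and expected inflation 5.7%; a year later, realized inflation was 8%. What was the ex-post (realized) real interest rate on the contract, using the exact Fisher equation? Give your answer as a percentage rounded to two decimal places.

Ex-post: (1 + 0.0283)/(1 + 0.0800) − 1 = -4.7870%
So the realized real rate is -4.79%.

-4.79%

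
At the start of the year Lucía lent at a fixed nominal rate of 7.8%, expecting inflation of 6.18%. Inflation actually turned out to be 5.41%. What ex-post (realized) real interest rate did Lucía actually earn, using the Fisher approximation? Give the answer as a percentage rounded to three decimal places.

2.390%

Ex-post: 7.8% − 5.41% = 2.390%
So the realized real rate is 2.390%.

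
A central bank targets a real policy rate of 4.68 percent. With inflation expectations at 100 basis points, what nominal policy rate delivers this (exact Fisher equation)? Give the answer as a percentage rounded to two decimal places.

(1 + i) = (1 + r)(1 + π) = 1.04680 × 1.01000 = 1.057268
i = 1.057268 − 1, so the required nominal rate is 5.73%.

5.73%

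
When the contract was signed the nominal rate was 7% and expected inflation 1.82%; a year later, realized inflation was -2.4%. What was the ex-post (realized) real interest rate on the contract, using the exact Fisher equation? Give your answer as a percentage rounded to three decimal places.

9.631%

Ex-post: (1 + 0.0700)/(1 − 0.0240) − 1 = 9.6311%
So the realized real rate is 9.631%.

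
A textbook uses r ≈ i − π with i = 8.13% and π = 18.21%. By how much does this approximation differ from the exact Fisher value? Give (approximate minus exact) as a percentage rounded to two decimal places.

Approximate: r ≈ 8.130% − 18.210% = -10.0800%
Exact: (1 + 0.0813)/(1 + 0.1821) − 1 = -8.5272%
Error = -10.0800% − (-8.5272%) = -1.5528% → -1.55%.

-1.55%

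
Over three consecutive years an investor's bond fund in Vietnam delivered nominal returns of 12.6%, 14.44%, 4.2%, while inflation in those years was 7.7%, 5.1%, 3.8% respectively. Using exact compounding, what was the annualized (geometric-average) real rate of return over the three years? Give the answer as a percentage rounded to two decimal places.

Nominal growth factor = 1.1260 × 1.1444 × 1.0420 = 1.34271536
Price-level growth factor = 1.0770 × 1.0510 × 1.0380 = 1.17494023
Real growth factor = 1.34271536 / 1.17494023 = 1.14279462
Annualized real rate = 1.14279462^(1/3) − 1 = 4.5497% → 4.55%.

4.55%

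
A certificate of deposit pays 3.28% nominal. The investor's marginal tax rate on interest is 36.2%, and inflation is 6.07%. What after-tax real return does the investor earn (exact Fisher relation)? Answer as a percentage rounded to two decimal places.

-3.75%

After-tax nominal return = 3.28% × (1 − 0.362) = 2.09264%.
1 + r = 1.0209264 / 1.06070 = 0.962502
After-tax real rate = 0.962502 − 1 → -3.75%.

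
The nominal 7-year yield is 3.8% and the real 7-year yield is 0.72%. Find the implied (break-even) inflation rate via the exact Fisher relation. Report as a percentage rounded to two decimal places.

3.06%

(1 + π) = (1 + i)/(1 + r) = 1.03800 / 1.00720 = 1.030580
Break-even inflation = 1.030580 − 1 → 3.06%.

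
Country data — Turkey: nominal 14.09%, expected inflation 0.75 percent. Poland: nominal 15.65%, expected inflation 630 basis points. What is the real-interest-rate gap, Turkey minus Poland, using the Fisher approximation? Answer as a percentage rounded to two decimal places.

Turkey: 14.09% − 0.75% = 13.340%
Poland: 15.65% − 6.3% = 9.350%
Differential = 3.990% → 3.99%.

3.99%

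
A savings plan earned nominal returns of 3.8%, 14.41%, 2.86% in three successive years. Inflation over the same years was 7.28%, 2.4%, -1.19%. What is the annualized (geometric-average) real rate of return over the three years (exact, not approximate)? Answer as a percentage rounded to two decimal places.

Compound the nominal returns: 1.0380 × 1.1441 × 1.0286 = 1.221540468.
Compound inflation: 1.0728 × 1.0240 × 0.9881 = 1.085474488.
Deflate: 1.221540468 / 1.085474488 = 1.125351614.
Annualized real rate = 1.125351614^(1/3) − 1 = 4.01503% → 4.02%.

4.02%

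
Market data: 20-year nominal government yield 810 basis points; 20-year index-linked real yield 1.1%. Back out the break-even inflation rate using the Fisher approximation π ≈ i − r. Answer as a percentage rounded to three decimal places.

π ≈ i − r = 8.1% − 1.1% → 7.000%.

7.000%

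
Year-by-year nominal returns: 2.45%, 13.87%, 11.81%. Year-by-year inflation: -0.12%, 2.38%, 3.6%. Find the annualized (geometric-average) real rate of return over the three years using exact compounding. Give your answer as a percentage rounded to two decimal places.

Nominal growth factor = 1.0245 × 1.1387 × 1.1181 = 1.30437339
Price-level growth factor = 0.9988 × 1.0238 × 1.0360 = 1.05938401
Real growth factor = 1.30437339 / 1.05938401 = 1.23125644
Annualized real rate = 1.23125644^(1/3) − 1 = 7.1806% → 7.18%.

7.18%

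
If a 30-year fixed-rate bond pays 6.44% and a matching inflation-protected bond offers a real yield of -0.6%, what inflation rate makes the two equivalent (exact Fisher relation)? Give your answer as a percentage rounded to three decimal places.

(1 + π) = (1 + i)/(1 + r) = 1.06440 / 0.99400 = 1.0708249
Break-even inflation = 1.0708249 − 1 → 7.082%.

7.082%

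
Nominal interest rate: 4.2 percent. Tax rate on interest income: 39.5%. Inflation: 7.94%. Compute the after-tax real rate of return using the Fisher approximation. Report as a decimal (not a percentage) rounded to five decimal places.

-0.05399

After-tax nominal return = 4.2% × (1 − 0.395) = 2.5410%.
r ≈ 2.5410% − 7.94% → -0.05399.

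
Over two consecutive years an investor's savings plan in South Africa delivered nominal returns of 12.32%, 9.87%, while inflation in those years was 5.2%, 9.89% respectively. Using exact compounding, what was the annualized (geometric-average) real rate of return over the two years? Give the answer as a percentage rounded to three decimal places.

3.319%

Compound the nominal returns: 1.1232 × 1.0987 = 1.23405984.
Compound inflation: 1.0520 × 1.0989 = 1.15604280.
Deflate: 1.23405984 / 1.15604280 = 1.06748629.
Annualized real rate = 1.06748629^(1/2) − 1 = 3.3192% → 3.319%.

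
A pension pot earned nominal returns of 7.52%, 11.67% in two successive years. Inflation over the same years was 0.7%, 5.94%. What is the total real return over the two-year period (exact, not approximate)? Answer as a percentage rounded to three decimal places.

Nominal growth factor = 1.0752 × 1.1167 = 1.200676
Price-level growth factor = 1.0070 × 1.0594 = 1.066816
Real growth factor = 1.200676 / 1.066816 = 1.125476
Total real return = 1.125476 − 1 → 12.548%.

12.548%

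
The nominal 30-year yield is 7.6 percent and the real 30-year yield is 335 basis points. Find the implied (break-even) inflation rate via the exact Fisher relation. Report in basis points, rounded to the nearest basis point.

411 basis points

(1 + π) = (1 + i)/(1 + r) = 1.07600 / 1.03350 = 1.041122
Break-even inflation = 1.041122 − 1 → 411 basis points.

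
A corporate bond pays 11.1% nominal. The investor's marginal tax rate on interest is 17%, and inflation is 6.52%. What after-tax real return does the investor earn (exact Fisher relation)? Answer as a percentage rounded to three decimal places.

2.528%

After-tax nominal return = 11.1% × (1 − 0.17) = 9.2130%.
1 + r = 1.09213 / 1.06520 = 1.025282
After-tax real rate = 1.025282 − 1 → 2.528%.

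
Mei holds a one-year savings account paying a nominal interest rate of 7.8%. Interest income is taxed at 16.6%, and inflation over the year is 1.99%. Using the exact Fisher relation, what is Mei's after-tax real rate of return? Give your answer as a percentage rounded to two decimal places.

4.43%

After-tax nominal return = 7.8% × (1 − 0.166) = 6.5052%.
1 + r = 1.065052 / 1.01990 = 1.044271
After-tax real rate = 1.044271 − 1 → 4.43%.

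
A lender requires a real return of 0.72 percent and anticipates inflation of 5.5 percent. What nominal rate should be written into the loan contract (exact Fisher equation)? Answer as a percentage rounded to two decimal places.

(1 + i) = (1 + r)(1 + π) = 1.00720 × 1.05500 = 1.062596
i = 1.062596 − 1, so the required nominal rate is 6.26%.

6.26%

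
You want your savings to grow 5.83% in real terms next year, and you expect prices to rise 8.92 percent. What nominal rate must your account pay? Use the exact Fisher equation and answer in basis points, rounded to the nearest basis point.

(1 + i) = (1 + r)(1 + π) = 1.05830 × 1.08920 = 1.15270036
i = 1.15270036 − 1, so the required nominal rate is 1527 basis points.

1527 basis points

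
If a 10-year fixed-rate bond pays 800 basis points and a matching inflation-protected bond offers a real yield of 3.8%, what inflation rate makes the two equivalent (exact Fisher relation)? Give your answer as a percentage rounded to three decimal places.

4.046%

(1 + π) = (1 + i)/(1 + r) = 1.08000 / 1.03800 = 1.040462
Break-even inflation = 1.040462 − 1 → 4.046%.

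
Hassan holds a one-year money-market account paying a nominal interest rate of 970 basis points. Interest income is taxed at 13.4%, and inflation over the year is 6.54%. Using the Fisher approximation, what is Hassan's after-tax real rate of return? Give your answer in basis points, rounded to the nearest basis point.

After-tax nominal return = 9.7% × (1 − 0.134) = 8.4002%.
r ≈ 8.4002% − 6.54% → 186 basis points.

186 basis points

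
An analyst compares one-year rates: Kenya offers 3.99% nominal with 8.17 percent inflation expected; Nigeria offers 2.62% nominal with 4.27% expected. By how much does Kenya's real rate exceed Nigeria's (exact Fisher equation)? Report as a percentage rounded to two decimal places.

-2.28%

Kenya: (1 + 0.0399)/(1 + 0.0817) − 1 = -3.8643%
Nigeria: (1 + 0.0262)/(1 + 0.0427) − 1 = -1.5824%
Differential = -3.8643% − (-1.5824%) = -2.2819% → -2.28%.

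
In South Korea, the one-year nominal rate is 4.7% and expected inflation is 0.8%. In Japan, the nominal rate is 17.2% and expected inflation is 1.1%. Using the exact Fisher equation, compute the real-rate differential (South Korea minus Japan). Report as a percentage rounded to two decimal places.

-12.06%

South Korea: (1 + 0.0470)/(1 + 0.0080) − 1 = 3.8690%
Japan: (1 + 0.1720)/(1 + 0.0110) − 1 = 15.9248%
Differential = 3.8690% − 15.9248% = -12.0558% → -12.06%.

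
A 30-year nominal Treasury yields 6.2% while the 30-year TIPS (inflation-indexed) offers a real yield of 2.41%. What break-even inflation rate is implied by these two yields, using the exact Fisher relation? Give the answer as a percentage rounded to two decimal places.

3.70%

(1 + π) = (1 + i)/(1 + r) = 1.06200 / 1.02410 = 1.037008
Break-even inflation = 1.037008 − 1 → 3.70%.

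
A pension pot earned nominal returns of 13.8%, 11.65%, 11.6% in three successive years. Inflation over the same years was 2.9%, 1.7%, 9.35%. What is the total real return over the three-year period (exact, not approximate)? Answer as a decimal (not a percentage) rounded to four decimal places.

0.2391

Compound the nominal returns: 1.1380 × 1.1165 × 1.1160 = 1.417964.
Compound inflation: 1.0290 × 1.0170 × 1.0935 = 1.144340.
Deflate: 1.417964 / 1.144340 = 1.239111.
Total real return = 1.239111 − 1 → 0.2391.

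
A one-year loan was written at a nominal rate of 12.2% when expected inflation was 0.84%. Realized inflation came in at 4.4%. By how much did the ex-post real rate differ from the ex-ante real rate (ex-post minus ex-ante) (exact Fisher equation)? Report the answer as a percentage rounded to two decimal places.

Ex-ante: (1 + 0.1220)/(1 + 0.0084) − 1 = 11.2654%
Ex-post: (1 + 0.1220)/(1 + 0.0440) − 1 = 7.4713%
Difference (ex-post − ex-ante) = -3.7941% → -3.79%.

-3.79%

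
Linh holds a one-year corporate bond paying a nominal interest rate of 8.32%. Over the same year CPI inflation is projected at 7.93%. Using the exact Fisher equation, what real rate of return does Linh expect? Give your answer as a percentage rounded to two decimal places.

0.36%

By the Fisher equation, 1 + r = (1 + i)/(1 + π).
1 + r = 1.08320 / 1.07930 = 1.003613
r = 1.003613 − 1 = 0.3613%, i.e. 0.36%.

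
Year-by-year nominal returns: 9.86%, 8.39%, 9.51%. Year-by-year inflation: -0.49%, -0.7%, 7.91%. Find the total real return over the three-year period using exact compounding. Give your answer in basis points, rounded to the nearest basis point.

Compound the nominal returns: 1.0986 × 1.0839 × 1.0951 = 1.304015.
Compound inflation: 0.9951 × 0.9930 × 1.0791 = 1.066296.
Deflate: 1.304015 / 1.066296 = 1.222939.
Total real return = 1.222939 − 1 → 2229 basis points.

2229 basis points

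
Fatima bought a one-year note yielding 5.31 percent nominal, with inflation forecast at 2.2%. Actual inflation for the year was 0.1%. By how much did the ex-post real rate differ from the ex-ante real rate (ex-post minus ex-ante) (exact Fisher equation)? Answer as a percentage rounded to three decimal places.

2.162%

Ex-ante: (1 + 0.0531)/(1 + 0.0220) − 1 = 3.0431%
Ex-post: (1 + 0.0531)/(1 + 0.0010) − 1 = 5.2048%
Difference (ex-post − ex-ante) = 2.1617% → 2.162%.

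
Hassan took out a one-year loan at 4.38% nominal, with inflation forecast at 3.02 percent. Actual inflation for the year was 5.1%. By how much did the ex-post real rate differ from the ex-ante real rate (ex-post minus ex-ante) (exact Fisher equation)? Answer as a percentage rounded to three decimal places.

-2.005%

Ex-ante: (1 + 0.0438)/(1 + 0.0302) − 1 = 1.3201%
Ex-post: (1 + 0.0438)/(1 + 0.0510) − 1 = -0.6851%
Difference (ex-post − ex-ante) = -2.0052% → -2.005%.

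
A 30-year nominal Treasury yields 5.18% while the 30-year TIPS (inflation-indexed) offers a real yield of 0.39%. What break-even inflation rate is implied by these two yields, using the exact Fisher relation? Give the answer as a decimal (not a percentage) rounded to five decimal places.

(1 + π) = (1 + i)/(1 + r) = 1.05180 / 1.00390 = 1.047714
Break-even inflation = 1.047714 − 1 → 0.04771.

0.04771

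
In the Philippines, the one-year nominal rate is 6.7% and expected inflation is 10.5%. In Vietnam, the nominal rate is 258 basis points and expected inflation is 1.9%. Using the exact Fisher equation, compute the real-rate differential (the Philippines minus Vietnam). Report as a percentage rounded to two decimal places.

The Philippines: (1 + 0.0670)/(1 + 0.1050) − 1 = -3.4389%
Vietnam: (1 + 0.0258)/(1 + 0.0190) − 1 = 0.6673%
Differential = -3.4389% − 0.6673% = -4.1062% → -4.11%.

-4.11%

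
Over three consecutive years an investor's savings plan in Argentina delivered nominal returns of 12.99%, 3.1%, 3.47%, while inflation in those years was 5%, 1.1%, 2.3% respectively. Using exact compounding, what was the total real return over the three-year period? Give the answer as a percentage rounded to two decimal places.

Nominal growth factor = 1.1299 × 1.0310 × 1.0347 = 1.205350
Price-level growth factor = 1.0500 × 1.0110 × 1.0230 = 1.085966
Real growth factor = 1.205350 / 1.085966 = 1.109934
Total real return = 1.109934 − 1 → 10.99%.

10.99%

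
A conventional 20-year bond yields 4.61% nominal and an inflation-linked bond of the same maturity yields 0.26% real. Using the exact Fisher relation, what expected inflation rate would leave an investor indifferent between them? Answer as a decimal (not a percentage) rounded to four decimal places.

(1 + π) = (1 + i)/(1 + r) = 1.04610 / 1.00260 = 1.043387
Break-even inflation = 1.043387 − 1 → 0.0434.

0.0434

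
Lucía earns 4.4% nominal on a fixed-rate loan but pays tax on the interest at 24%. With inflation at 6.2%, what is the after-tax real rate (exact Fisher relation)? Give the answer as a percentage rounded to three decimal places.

After-tax nominal return = 4.4% × (1 − 0.24) = 3.3440%.
1 + r = 1.03344 / 1.06200 = 0.973107
After-tax real rate = 0.973107 − 1 → -2.689%.

-2.689%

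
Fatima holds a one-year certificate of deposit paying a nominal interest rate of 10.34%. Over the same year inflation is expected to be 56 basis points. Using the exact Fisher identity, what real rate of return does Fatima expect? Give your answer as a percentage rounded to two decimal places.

9.73%

By the Fisher identity, 1 + r = (1 + i)/(1 + π).
1 + r = 1.10340 / 1.00560 = 1.097255
r = 1.097255 − 1 = 9.7255%, i.e. 9.73%.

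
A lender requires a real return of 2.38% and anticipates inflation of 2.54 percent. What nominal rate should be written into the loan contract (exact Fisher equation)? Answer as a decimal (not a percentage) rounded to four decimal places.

(1 + i) = (1 + r)(1 + π) = 1.02380 × 1.02540 = 1.04980452
i = 1.04980452 − 1, so the required nominal rate is 0.0498.

0.0498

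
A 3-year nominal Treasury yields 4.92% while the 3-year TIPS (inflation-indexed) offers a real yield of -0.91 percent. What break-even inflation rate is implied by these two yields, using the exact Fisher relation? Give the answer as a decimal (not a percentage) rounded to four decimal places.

0.0588

(1 + π) = (1 + i)/(1 + r) = 1.04920 / 0.99090 = 1.058835
Break-even inflation = 1.058835 − 1 → 0.0588.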